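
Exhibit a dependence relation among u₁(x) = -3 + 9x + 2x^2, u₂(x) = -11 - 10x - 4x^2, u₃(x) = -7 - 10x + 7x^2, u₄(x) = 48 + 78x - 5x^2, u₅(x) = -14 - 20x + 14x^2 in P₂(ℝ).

2u₁ - 3u₂ - 3u₃ - u₄ = 0

Pass to coordinate vectors relative to the basis {1, x, x^2}.
Solve the homogeneous system with u₁, u₂, u₃, u₄, u₅ as columns by row-reducing the coefficient matrix.
A generator of the null space is (2, -3, -3, -1, 0).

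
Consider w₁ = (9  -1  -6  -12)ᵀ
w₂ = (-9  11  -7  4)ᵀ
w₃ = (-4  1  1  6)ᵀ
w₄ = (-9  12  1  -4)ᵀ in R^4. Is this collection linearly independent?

Row-reduce the matrix whose columns are w₁, w₂, w₃, w₄.
The reduction yields 4 nonzero rows, so the rank is 4.
Since rank = 4 (the number of vectors), the set is linearly independent.

linearly independent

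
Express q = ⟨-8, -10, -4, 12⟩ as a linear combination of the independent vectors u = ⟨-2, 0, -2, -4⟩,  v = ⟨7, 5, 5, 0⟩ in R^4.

q = -3u - 2v

Set up the augmented matrix [u | v | q] and row-reduce.
Row-reducing the augmented matrix gives the unique coefficients (α₁, α₂) = (-3, -2).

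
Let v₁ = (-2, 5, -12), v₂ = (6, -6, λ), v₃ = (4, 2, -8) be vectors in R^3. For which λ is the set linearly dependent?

The vectors are dependent exactly when the determinant of the matrix with rows v₁, v₂, v₃ vanishes.
Expanding, det = 24*λ - 288.
Solving 24*λ - 288 = 0 yields λ = 12.

λ = 12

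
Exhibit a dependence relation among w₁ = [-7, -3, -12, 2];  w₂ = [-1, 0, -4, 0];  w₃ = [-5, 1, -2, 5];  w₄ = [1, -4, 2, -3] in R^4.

Set up α₁w₁ + … + α₄w₄ = 0 and solve the homogeneous system.
The free variable yields coefficients (1, -3, -1, -1) (any nonzero multiple also works).

w₁ - 3w₂ - w₃ - w₄ = 0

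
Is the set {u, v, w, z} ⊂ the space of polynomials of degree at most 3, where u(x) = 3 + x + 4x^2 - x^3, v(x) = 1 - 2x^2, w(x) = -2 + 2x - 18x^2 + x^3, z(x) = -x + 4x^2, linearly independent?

linearly dependent

Take coordinates with respect to the standard basis {1, x, …, x^3}.
The matrix [u|v|w|z] has determinant 0.
A zero determinant means the columns are linearly dependent.
Indeed u - v + w + 3z = 0.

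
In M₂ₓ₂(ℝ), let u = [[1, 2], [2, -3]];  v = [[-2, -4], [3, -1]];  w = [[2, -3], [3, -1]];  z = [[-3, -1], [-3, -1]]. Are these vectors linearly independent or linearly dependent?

Write each element as a coordinate vector in ℝ⁴ using {E₁₁, E₁₂, E₂₁, E₂₂}.
Form the 4×4 matrix with these as columns; its determinant is -203.
A nonzero determinant means the columns are linearly independent.

linearly independent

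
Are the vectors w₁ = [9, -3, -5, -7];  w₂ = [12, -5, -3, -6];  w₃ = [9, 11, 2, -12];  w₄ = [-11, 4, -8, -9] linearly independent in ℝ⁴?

Form the 4×4 matrix with these as columns; its determinant is 3800.
A nonzero determinant means the columns are linearly independent.

linearly independent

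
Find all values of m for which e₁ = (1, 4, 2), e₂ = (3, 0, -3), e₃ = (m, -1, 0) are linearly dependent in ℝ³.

m = -3/4

The set is linearly dependent precisely when det[e₁; e₂; e₃] = 0.
Expanding, det = -12*m - 9.
Setting this to zero gives m = -3/4.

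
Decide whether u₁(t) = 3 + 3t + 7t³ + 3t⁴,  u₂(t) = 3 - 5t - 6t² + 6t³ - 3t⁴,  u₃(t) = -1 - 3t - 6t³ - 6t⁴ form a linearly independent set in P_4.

linearly independent

Write each element as a coordinate vector in ℝ⁵ using {1, t, …, t⁴}.
Row-reduce the matrix whose columns are u₁, u₂, u₃.
The reduction yields 3 nonzero rows, so the rank is 3.
Since rank = 3 (the number of vectors), the set is linearly independent.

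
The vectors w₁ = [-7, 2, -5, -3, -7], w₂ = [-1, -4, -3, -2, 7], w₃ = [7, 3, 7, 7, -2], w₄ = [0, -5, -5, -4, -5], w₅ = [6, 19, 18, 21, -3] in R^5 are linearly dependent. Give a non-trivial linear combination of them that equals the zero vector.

Set up α₁w₁ + … + α₅w₅ = 0 and solve the homogeneous system.
A generator of the null space is (2, 1, 3, -2, -1).

2w₁ + w₂ + 3w₃ - 2w₄ - w₅ = 0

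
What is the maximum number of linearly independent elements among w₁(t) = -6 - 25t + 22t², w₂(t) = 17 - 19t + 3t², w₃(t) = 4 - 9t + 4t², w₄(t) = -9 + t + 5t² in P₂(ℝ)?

Represent each element by its coordinate vector in ℝ³.
Form the matrix with w₁, w₂, w₃, w₄ as columns and reduce.
Exactly 2 pivots survive; hence the rank is 2.
(With 4 elements in a 3-dimensional space the rank is at most 3.)

2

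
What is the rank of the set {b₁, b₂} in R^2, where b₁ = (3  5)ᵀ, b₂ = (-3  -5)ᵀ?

1

Apply Gaussian elimination to the matrix whose rows are b₁, b₂.
Exactly 1 pivot survives; hence the rank is 1.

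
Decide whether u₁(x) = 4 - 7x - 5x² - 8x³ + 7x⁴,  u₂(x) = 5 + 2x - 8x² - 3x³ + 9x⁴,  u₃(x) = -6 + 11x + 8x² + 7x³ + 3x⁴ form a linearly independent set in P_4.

linearly independent

Take coordinates with respect to the standard basis {1, x, …, x⁴}.
Row-reduce the matrix whose columns are u₁, u₂, u₃.
The reduction yields 3 nonzero rows, so the rank is 3.
Since rank = 3 (the number of vectors), the set is linearly independent.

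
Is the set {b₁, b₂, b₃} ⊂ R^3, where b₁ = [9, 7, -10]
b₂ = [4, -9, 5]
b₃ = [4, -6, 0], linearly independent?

linearly independent

Form the 3×3 matrix with these as columns; its determinant is 290.
A nonzero determinant means the columns are linearly independent.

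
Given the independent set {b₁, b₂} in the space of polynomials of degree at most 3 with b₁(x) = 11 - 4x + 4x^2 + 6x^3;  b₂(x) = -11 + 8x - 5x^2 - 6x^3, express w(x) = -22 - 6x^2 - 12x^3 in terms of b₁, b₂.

w = -4b₁ - 2b₂

Identify each element with its coordinate vector in ℝ⁴ via {1, x, …, x^3}.
Write w = a₁b₁ + a₂b₂ and equate components.
Back-substitution yields (a₁, a₂) = (-4, -2).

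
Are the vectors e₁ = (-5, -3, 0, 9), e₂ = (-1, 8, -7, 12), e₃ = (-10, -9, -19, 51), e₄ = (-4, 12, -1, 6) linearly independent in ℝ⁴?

Form the 4×4 matrix with these as columns; its determinant is 0.
A zero determinant means the columns are linearly dependent.

linearly dependent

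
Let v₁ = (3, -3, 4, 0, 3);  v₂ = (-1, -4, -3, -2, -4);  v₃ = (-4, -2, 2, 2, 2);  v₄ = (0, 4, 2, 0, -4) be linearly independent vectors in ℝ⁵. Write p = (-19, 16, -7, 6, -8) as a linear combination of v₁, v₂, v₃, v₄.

Solve the system with v₁, v₂, v₃, v₄ as columns and p as the right-hand side.
The system has the unique solution (c₁, …, c₄) = (-4, -1, 2, 1).

p = -4v₁ - v₂ + 2v₃ + v₄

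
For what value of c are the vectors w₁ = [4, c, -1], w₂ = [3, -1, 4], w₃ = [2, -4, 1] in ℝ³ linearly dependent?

c = -14

Dependence holds iff the 3×3 matrix [w₁ w₂ w₃] is singular.
Cofactor expansion gives det = 5*c + 70.
Solving 5*c + 70 = 0 yields c = -14.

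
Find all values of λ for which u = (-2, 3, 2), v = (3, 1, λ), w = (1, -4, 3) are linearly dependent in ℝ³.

λ = -59/5

The set is linearly dependent precisely when det[u; v; w] = 0.
Expanding, det = -5*λ - 59.
Solving -5*λ - 59 = 0 yields λ = -59/5.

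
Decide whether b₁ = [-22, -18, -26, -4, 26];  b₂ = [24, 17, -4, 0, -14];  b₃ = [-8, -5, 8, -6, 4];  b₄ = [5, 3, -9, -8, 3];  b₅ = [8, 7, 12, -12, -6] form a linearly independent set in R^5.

Row-reduce the matrix whose columns are b₁, b₂, b₃, b₄, b₅.
The reduction yields 3 nonzero rows, so the rank is 3.
Since rank 3 < 5, the set is linearly dependent.
Indeed b₁ + 2b₂ + 2b₃ - 2b₄ = 0.

linearly dependent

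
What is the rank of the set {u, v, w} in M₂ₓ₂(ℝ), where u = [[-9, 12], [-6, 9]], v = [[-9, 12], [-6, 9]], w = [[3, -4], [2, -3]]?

1

Pass to coordinate vectors with respect to the basis {E₁₁, E₁₂, E₂₁, E₂₂}.
Form the matrix with u, v, w as columns and reduce.
Exactly 1 pivot survives; hence the rank is 1.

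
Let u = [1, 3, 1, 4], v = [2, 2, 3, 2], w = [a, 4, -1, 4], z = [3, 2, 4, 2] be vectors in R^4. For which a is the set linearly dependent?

a = -3

The vectors are dependent exactly when the determinant of the matrix with rows u, v, w, z vanishes.
Cofactor expansion gives det = 2*a + 6.
Solving 2*a + 6 = 0 yields a = -3.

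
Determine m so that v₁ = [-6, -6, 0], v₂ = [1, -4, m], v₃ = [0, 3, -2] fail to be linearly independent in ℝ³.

Dependence holds iff the 3×3 matrix [v₁ v₂ v₃] is singular.
Cofactor expansion gives det = 18*m - 60.
Solving 18*m - 60 = 0 yields m = 10/3.

m = 10/3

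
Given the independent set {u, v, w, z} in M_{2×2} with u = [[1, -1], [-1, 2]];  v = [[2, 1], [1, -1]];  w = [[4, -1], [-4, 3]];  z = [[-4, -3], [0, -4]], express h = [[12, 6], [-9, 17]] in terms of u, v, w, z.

h = -2u - 3v + 2w - 3z

Take coordinate vectors relative to {E₁₁, E₁₂, E₂₁, E₂₂}.
Write h = a₁u + … + a₄z and equate components.
Back-substitution yields (a₁, …, a₄) = (-2, -3, 2, -3).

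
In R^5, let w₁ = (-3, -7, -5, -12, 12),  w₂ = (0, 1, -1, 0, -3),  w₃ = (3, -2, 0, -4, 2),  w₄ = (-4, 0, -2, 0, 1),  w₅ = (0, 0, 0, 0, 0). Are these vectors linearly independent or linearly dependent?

linearly dependent

One of the vectors is the zero vector, so the set is linearly dependent.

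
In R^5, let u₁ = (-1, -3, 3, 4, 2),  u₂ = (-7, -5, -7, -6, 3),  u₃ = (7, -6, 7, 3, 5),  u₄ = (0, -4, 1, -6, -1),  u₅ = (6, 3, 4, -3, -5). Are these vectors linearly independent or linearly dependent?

linearly independent

Form the 5×5 matrix with these as columns; its determinant is 546.
A nonzero determinant means the columns are linearly independent.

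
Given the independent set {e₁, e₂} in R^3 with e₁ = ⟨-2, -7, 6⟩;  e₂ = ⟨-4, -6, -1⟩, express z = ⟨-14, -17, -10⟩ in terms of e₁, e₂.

z = -e₁ + 4e₂

Since e₁, e₂ are independent, the coefficients expressing z are uniquely determined by a linear system.
Back-substitution yields (c₁, c₂) = (-1, 4).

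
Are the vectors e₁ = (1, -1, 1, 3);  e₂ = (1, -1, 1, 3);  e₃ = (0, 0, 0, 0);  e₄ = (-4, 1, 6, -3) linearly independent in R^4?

linearly dependent

One of the vectors is the zero vector, so the set is linearly dependent.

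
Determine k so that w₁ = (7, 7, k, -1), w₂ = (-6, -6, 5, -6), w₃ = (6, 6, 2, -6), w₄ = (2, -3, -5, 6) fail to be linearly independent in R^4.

Place the vectors as rows of a 4×4 matrix; dependence ⇔ determinant zero.
The determinant works out to 360*k + 420.
Setting this to zero gives k = -7/6.

k = -7/6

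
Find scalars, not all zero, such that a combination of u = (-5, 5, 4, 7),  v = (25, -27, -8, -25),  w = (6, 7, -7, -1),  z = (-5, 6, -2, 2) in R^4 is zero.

3u + v + 2z = 0

Set up α₁u + … + α₄z = 0 and solve the homogeneous system.
A generator of the null space is (3, 1, 0, 2).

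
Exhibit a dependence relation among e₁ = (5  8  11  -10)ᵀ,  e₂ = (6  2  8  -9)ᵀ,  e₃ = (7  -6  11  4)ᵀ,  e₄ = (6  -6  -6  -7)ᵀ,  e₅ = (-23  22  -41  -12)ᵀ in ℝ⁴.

Solve the homogeneous system with e₁, e₂, e₃, e₄, e₅ as columns by row-reducing the coefficient matrix.
One solution (up to scaling) is (2, -3, -3, 1, -1).

2e₁ - 3e₂ - 3e₃ + e₄ - e₅ = 0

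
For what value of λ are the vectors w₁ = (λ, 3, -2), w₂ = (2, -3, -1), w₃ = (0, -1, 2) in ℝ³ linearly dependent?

λ = -8/7

The vectors are dependent exactly when the determinant of the matrix with rows w₁, w₂, w₃ vanishes.
Expanding, det = -7*λ - 8.
Setting this to zero gives λ = -8/7.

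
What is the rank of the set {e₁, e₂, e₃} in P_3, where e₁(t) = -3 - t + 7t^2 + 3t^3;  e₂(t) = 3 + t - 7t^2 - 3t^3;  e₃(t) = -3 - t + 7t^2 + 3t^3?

rank 1

Use coordinates relative to {1, t, …, t^3}.
Form the matrix with e₁, e₂, e₃ as columns and reduce.
The echelon form has 1 nonzero row, so the rank is 1.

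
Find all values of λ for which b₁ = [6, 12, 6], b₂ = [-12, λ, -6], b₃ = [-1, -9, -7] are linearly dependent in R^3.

λ = -17

The vectors are dependent exactly when the determinant of the matrix with rows b₁, b₂, b₃ vanishes.
Cofactor expansion gives det = -36*λ - 612.
Solving -36*λ - 612 = 0 yields λ = -17.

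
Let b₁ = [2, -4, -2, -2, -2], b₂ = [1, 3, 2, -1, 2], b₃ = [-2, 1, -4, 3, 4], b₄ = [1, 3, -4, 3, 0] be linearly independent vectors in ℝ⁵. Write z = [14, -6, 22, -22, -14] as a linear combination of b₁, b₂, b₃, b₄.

Since b₁, b₂, b₃, b₄ are independent, the coefficients expressing z are uniquely determined by a linear system.
The system has the unique solution (c₁, …, c₄) = (2, 3, -4, -1).

z = 2b₁ + 3b₂ - 4b₃ - b₄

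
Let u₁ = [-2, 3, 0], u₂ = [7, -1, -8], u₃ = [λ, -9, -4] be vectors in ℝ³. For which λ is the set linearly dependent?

λ = 55/6

The set is linearly dependent precisely when det[u₁; u₂; u₃] = 0.
The determinant works out to 220 - 24*λ.
Setting this to zero gives λ = 55/6.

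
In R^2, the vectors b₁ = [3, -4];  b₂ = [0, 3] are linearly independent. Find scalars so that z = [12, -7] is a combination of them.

Write z = α₁b₁ + α₂b₂ and equate components.
Back-substitution yields (α₁, α₂) = (4, 3).

z = 4b₁ + 3b₂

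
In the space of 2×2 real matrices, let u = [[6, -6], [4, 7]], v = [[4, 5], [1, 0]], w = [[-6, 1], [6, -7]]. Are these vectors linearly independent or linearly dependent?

linearly independent

Take coordinates with respect to the standard basis {E₁₁, E₁₂, E₂₁, E₂₂}.
Row-reduce the matrix whose columns are u, v, w.
The reduction yields 3 nonzero rows, so the rank is 3.
Since rank = 3 (the number of vectors), the set is linearly independent.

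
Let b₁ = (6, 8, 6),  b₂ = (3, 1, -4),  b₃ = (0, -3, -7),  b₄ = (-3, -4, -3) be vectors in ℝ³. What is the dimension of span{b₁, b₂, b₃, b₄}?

Row-reduce the 4×3 matrix with these as rows.
Reduction leaves 2 leading entries, giving rank 2.
(With 4 elements in a 3-dimensional space the rank is at most 3.)

2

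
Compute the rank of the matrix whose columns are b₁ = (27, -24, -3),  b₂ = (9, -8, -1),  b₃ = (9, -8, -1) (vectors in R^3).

Row-reduce the 3×3 matrix with these as rows.
There is 1 pivot column, so rank = 1.

1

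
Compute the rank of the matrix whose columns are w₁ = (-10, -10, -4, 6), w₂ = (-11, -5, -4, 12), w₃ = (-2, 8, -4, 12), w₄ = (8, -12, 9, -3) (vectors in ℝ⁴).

4

Form the matrix with w₁, w₂, w₃, w₄ as columns and reduce.
Reduction leaves 4 leading entries, giving rank 4.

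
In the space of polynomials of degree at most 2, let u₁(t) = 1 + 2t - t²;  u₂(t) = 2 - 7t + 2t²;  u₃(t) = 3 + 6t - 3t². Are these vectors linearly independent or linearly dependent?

Write each element as a coordinate vector in ℝ³ using {1, t, t²}.
Row-reduce the matrix whose columns are u₁, u₂, u₃.
The reduction yields 2 nonzero rows, so the rank is 2.
Since rank 2 < 3, the set is linearly dependent.

linearly dependent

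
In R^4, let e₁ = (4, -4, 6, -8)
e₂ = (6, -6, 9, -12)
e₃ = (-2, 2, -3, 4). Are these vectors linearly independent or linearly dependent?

Place the vectors as rows of a 3×4 matrix and reduce to echelon form.
The reduction yields 1 nonzero row, so the rank is 1.
Since rank 1 < 3, the set is linearly dependent.
Indeed 3e₁ - 2e₂ = 0.

linearly dependent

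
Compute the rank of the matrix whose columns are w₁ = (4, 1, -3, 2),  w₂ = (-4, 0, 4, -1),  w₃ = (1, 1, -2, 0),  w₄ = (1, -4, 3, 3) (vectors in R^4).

4

Apply Gaussian elimination to the matrix whose rows are w₁, w₂, w₃, w₄.
Exactly 4 pivots survive; hence the rank is 4.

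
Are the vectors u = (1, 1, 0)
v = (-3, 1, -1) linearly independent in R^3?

linearly independent

Place the vectors as rows of a 2×3 matrix and reduce to echelon form.
The reduction yields 2 nonzero rows, so the rank is 2.
Since rank = 2 (the number of vectors), the set is linearly independent.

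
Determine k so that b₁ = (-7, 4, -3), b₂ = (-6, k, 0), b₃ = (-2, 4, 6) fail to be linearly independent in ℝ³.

k = 9/2

The vectors are dependent exactly when the determinant of the matrix with rows b₁, b₂, b₃ vanishes.
The determinant works out to 216 - 48*k.
Solving 216 - 48*k = 0 yields k = 9/2.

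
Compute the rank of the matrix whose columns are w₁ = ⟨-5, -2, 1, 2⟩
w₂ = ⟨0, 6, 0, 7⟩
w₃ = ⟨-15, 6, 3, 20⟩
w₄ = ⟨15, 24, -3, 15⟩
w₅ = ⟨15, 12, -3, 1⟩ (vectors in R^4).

rank 2

Row-reduce the 5×4 matrix with these as rows.
Reduction leaves 2 leading entries, giving rank 2.
(With 5 elements in a 4-dimensional space the rank is at most 4.)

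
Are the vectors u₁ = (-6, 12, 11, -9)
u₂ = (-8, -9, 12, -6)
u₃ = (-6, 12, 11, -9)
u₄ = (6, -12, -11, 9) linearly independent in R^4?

linearly dependent

Two of the vectors are equal, giving an immediate dependence.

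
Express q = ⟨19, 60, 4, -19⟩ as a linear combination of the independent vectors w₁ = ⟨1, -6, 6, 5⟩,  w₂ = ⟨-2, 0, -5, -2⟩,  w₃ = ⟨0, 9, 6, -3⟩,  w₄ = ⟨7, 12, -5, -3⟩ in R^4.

q = -3w₁ - 4w₂ + 2w₃ + 2w₄

Write q = c₁w₁ + … + c₄w₄ and equate components.
Row-reducing the augmented matrix gives the unique coefficients (c₁, …, c₄) = (-3, -4, 2, 2).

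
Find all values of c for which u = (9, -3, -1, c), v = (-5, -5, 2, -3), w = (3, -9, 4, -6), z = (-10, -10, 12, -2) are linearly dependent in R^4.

Dependence holds iff the 4×4 matrix [u v w z] is singular.
Expanding, det = -480*c - 1776.
Setting this to zero gives c = -37/10.

c = -37/10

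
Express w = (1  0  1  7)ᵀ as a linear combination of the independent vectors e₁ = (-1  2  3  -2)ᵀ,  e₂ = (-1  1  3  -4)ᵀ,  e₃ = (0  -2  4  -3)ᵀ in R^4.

Write w = a₁e₁ + … + a₃e₃ and equate components.
The system has the unique solution (a₁, a₂, a₃) = (3, -4, 1).

w = 3e₁ - 4e₂ + e₃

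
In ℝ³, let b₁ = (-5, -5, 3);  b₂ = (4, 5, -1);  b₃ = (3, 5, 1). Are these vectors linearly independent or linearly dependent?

The matrix [b₁|b₂|b₃] has determinant 0.
A zero determinant means the columns are linearly dependent.
Indeed b₁ + 2b₂ - b₃ = 0.

linearly dependent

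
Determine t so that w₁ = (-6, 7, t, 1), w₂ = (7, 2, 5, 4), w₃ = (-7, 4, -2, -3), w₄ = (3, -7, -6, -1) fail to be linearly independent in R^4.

The vectors are dependent exactly when the determinant of the matrix with rows w₁, w₂, w₃, w₄ vanishes.
The determinant works out to 531 - 59*t.
This vanishes exactly when t = 9.

t = 9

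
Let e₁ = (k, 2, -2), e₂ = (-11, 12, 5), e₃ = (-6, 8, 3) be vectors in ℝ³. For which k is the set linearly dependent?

k = 19/2

Place the vectors as rows of a 3×3 matrix; dependence ⇔ determinant zero.
Expanding, det = 38 - 4*k.
Setting this to zero gives k = 19/2.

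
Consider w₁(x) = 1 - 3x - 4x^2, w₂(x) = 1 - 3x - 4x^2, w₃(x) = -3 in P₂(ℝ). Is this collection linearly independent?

linearly dependent

Write each element as a coordinate vector in ℝ³ using {1, x, x^2}.
Two of the vectors are equal, giving an immediate dependence.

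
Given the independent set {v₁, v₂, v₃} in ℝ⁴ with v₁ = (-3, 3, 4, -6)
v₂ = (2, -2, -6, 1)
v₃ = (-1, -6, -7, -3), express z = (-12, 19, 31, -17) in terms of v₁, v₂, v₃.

z = 3v₁ - 2v₂ - v₃

Solve the system with v₁, v₂, v₃ as columns and z as the right-hand side.
The system has the unique solution (α₁, α₂, α₃) = (3, -2, -1).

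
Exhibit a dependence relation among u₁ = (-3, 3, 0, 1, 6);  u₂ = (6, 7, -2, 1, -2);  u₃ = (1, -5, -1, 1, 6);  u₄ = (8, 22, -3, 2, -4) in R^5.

u₁ + 2u₂ - u₃ - u₄ = 0

Write the vectors as columns of a matrix and find a nonzero vector in its null space.
The free variable yields coefficients (1, 2, -1, -1) (any nonzero multiple also works).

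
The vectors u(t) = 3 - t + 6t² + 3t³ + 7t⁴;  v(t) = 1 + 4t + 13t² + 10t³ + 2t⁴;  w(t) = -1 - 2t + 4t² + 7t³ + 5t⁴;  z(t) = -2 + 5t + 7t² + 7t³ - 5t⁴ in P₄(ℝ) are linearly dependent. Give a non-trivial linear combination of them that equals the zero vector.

u - v + z = 0

Pass to coordinate vectors relative to the basis {1, t, …, t⁴}.
Write the vectors as columns of a matrix and find a nonzero vector in its null space.
One solution (up to scaling) is (1, -1, 0, 1).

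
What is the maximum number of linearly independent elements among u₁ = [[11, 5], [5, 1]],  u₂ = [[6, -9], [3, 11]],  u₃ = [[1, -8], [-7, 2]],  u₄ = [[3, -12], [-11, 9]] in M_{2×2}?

4

Use coordinates relative to {E₁₁, E₁₂, E₂₁, E₂₂}.
Form the matrix with u₁, u₂, u₃, u₄ as columns and reduce.
Exactly 4 pivots survive; hence the rank is 4.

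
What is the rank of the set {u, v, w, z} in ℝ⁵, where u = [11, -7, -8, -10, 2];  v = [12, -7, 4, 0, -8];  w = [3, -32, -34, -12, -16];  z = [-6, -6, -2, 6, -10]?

Row-reduce the 4×5 matrix with these as rows.
The echelon form has 3 nonzero rows, so the rank is 3.

rank 3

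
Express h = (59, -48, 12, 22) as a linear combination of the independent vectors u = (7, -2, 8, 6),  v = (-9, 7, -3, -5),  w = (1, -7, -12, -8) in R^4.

h = 3u - 4v + 2w

Write h = c₁u + … + c₃w and equate components.
The system has the unique solution (c₁, c₂, c₃) = (3, -4, 2).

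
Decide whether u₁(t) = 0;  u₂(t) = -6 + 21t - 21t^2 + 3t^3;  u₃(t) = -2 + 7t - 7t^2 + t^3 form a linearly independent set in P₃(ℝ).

linearly dependent

Write each element as a coordinate vector in ℝ⁴ using {1, t, …, t^3}.
One of the vectors is the zero vector, so the set is linearly dependent.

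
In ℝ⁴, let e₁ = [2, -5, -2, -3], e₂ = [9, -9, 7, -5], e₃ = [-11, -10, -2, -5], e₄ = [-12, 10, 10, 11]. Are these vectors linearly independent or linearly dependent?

linearly independent

Form the 4×4 matrix with these as columns; its determinant is 3511.
A nonzero determinant means the columns are linearly independent.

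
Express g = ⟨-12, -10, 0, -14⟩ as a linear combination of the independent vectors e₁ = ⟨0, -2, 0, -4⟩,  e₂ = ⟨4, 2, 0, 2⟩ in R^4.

Write g = α₁e₁ + α₂e₂ and equate components.
Back-substitution yields (α₁, α₂) = (2, -3).

g = 2e₁ - 3e₂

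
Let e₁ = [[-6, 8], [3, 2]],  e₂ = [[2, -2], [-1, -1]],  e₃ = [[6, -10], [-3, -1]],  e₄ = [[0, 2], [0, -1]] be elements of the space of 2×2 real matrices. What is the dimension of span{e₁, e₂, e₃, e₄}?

dim = 2

Represent each element by its coordinate vector in ℝ⁴.
Row-reduce the 4×4 matrix with these as rows.
Reduction leaves 2 leading entries, giving rank 2.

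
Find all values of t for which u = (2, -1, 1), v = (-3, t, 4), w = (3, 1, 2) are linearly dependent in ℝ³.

The set is linearly dependent precisely when det[u; v; w] = 0.
Cofactor expansion gives det = t - 29.
This vanishes exactly when t = 29.

t = 29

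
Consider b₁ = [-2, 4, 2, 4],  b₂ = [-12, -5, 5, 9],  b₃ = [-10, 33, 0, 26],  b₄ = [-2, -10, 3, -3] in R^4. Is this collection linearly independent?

Form the 4×4 matrix with these as columns; its determinant is 0.
A zero determinant means the columns are linearly dependent.

linearly dependent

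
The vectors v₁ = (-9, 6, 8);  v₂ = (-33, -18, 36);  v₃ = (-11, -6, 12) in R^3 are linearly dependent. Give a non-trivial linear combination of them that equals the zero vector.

Write the vectors as columns of a matrix and find a nonzero vector in its null space.
One solution (up to scaling) is (0, 1, -3).

v₂ - 3v₃ = 0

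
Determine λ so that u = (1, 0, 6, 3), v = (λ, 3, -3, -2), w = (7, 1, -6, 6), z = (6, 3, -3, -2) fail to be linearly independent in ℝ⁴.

λ = 6

The set is linearly dependent precisely when det[u; v; w; z] = 0.
Expanding, det = 990 - 165*λ.
Solving 990 - 165*λ = 0 yields λ = 6.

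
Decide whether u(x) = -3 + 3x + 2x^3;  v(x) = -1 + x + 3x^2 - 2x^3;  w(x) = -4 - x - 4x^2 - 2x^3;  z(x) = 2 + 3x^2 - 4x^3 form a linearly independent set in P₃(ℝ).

Write each element as a coordinate vector in ℝ⁴ using {1, x, …, x^3}.
The matrix [u|v|w|z] has determinant 148.
A nonzero determinant means the columns are linearly independent.

linearly independent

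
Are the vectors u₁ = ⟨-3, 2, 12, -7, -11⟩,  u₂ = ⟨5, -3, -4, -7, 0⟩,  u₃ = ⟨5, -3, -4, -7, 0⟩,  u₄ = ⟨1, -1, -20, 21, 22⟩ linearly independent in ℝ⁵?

linearly dependent

Two of the vectors are equal, giving an immediate dependence.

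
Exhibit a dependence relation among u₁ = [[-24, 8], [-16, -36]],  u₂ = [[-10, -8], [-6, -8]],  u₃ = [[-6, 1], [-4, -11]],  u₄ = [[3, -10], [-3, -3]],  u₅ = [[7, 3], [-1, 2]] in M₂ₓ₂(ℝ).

u₁ - u₂ - 3u₃ + u₄ - u₅ = 0

Write each element as a vector in ℝ⁴ using {E₁₁, E₁₂, E₂₁, E₂₂}.
Solve the homogeneous system with u₁, u₂, u₃, u₄, u₅ as columns by row-reducing the coefficient matrix.
One solution (up to scaling) is (1, -1, -3, 1, -1).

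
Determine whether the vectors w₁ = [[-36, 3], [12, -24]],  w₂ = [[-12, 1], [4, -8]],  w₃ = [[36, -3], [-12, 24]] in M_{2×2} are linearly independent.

Take coordinates with respect to the standard basis {E₁₁, E₁₂, E₂₁, E₂₂}.
Row-reduce the matrix whose columns are w₁, w₂, w₃.
The reduction yields 1 nonzero row, so the rank is 1.
Since rank 1 < 3, the set is linearly dependent.
Indeed w₁ - 3w₂ = 0.

linearly dependent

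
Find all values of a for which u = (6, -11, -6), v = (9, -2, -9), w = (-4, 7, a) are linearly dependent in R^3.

a = 4

Place the vectors as rows of a 3×3 matrix; dependence ⇔ determinant zero.
Cofactor expansion gives det = 87*a - 348.
Setting this to zero gives a = 4.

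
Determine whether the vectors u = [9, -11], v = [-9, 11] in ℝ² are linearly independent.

linearly dependent

The matrix [u|v] has determinant 0.
A zero determinant means the columns are linearly dependent.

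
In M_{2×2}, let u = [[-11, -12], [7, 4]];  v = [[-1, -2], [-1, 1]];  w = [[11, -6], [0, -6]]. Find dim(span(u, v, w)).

3

Pass to coordinate vectors with respect to the basis {E₁₁, E₁₂, E₂₁, E₂₂}.
Apply Gaussian elimination to the matrix whose rows are u, v, w.
There are 3 pivot columns, so rank = 3.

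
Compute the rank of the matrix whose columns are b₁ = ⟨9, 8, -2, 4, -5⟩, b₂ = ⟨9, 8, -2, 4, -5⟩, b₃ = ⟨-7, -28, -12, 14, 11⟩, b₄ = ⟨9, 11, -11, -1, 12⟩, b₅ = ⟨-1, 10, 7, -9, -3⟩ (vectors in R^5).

3

Row-reduce the 5×5 matrix with these as rows.
The echelon form has 3 nonzero rows, so the rank is 3.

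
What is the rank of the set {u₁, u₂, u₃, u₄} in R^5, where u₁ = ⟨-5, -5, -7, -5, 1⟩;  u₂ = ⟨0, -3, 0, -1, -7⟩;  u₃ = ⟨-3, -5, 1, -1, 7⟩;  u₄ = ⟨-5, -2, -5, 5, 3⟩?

4

Apply Gaussian elimination to the matrix whose rows are u₁, u₂, u₃, u₄.
The echelon form has 4 nonzero rows, so the rank is 4.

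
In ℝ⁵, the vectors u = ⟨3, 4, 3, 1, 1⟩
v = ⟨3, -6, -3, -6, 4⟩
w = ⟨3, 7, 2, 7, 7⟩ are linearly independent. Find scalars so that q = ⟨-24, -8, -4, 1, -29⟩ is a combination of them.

q = -3u - 3v - 2w

Since u, v, w are independent, the coefficients expressing q are uniquely determined by a linear system.
The system has the unique solution (α₁, α₂, α₃) = (-3, -3, -2).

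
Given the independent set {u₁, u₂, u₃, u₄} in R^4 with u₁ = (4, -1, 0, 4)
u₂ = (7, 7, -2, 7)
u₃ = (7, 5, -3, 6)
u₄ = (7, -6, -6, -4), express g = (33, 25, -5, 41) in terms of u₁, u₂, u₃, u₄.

g = 3u₁ + u₂ + 3u₃ - u₄

Solve the system with u₁, u₂, u₃, u₄ as columns and g as the right-hand side.
The system has the unique solution (a₁, …, a₄) = (3, 1, 3, -1).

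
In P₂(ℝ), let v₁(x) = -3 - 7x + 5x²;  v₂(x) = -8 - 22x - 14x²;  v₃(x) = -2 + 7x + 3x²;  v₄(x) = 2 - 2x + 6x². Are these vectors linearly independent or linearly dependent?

linearly dependent

Write each element as a coordinate vector in ℝ³ using {1, x, x²}.
There are 4 vectors in a 3-dimensional space, so they cannot be linearly independent.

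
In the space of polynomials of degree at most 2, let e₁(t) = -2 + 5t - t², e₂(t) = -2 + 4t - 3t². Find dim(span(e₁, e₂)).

Use coordinates relative to {1, t, t²}.
Apply Gaussian elimination to the matrix whose rows are e₁, e₂.
Exactly 2 pivots survive; hence the rank is 2.

2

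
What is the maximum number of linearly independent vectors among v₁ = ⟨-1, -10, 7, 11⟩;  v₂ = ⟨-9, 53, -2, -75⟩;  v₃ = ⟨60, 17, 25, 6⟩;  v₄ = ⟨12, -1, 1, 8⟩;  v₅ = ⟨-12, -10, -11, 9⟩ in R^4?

3

Put the 4×5 matrix [v₁|v₂|v₃|v₄|v₅] into echelon form.
There are 3 pivot columns, so rank = 3.
(With 5 elements in a 4-dimensional space the rank is at most 4.)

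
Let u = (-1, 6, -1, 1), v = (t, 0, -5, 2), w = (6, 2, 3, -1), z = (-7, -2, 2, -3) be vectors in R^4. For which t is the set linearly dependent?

The set is linearly dependent precisely when det[u; v; w; z] = 0.
The determinant works out to 40*t + 380.
Setting this to zero gives t = -19/2.

t = -19/2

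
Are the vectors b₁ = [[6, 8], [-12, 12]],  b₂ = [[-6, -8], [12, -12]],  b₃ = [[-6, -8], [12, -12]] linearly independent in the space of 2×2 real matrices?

linearly dependent

Take coordinates with respect to the standard basis {E₁₁, E₁₂, E₂₁, E₂₂}.
Two of the vectors are equal, giving an immediate dependence.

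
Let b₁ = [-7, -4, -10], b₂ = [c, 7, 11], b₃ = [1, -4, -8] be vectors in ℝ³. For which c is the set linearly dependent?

Dependence holds iff the 3×3 matrix [b₁ b₂ b₃] is singular.
Cofactor expansion gives det = 8*c + 110.
Solving 8*c + 110 = 0 yields c = -55/4.

c = -55/4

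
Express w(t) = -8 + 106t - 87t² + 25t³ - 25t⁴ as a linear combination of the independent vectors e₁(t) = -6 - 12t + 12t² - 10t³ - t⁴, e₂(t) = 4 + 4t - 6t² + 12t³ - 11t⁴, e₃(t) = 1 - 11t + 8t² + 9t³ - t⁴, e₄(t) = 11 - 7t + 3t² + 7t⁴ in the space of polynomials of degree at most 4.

Work in coordinates with respect to the standard basis {1, t, …, t⁴}.
Since e₁, e₂, e₃, e₄ are independent, the coefficients expressing w are uniquely determined by a linear system.
Back-substitution yields (α₁, …, α₄) = (-4, 1, -3, -3).

w = -4e₁ + e₂ - 3e₃ - 3e₄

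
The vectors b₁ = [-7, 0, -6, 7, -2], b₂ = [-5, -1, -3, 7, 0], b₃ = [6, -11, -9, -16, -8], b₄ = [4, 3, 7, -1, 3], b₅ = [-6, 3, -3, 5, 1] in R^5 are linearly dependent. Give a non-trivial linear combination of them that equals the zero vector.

Set up α₁b₁ + … + α₅b₅ = 0 and solve the homogeneous system.
The free variable yields coefficients (1, 1, 1, 3, 1) (any nonzero multiple also works).

b₁ + b₂ + b₃ + 3b₄ + b₅ = 0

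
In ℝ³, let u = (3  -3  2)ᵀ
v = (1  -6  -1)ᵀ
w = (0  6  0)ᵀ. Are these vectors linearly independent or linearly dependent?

Place the vectors as rows of a 3×3 matrix and reduce to echelon form.
The reduction yields 3 nonzero rows, so the rank is 3.
Since rank = 3 (the number of vectors), the set is linearly independent.

linearly independent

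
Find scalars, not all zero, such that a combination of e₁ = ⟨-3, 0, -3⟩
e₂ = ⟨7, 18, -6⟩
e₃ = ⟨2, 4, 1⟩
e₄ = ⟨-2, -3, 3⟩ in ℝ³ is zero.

Solve the homogeneous system with e₁, e₂, e₃, e₄ as columns by row-reducing the coefficient matrix.
The free variable yields coefficients (1, -1, 3, -2) (any nonzero multiple also works).

e₁ - e₂ + 3e₃ - 2e₄ = 0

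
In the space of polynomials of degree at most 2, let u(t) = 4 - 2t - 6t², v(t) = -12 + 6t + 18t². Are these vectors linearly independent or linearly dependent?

Write each element as a coordinate vector in ℝ³ using {1, t, t²}.
Place the vectors as rows of a 2×3 matrix and reduce to echelon form.
The reduction yields 1 nonzero row, so the rank is 1.
Since rank 1 < 2, the set is linearly dependent.

linearly dependent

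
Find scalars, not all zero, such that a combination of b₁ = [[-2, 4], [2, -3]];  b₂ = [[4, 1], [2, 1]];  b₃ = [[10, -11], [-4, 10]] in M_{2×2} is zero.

3b₁ - b₂ + b₃ = 0

Take coordinates with respect to {E₁₁, E₁₂, E₂₁, E₂₂}.
Row-reduce the matrix with b₁, b₂, b₃ as columns; the null space gives the coefficients.
The free variable yields coefficients (3, -1, 1) (any nonzero multiple also works).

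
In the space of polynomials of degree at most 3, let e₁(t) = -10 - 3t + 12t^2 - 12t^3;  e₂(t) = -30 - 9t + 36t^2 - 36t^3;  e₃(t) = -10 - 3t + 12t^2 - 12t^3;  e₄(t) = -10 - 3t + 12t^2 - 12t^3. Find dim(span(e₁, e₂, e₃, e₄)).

Represent each element by its coordinate vector in ℝ⁴.
Row-reduce the 4×4 matrix with these as rows.
The echelon form has 1 nonzero row, so the rank is 1.

dim = 1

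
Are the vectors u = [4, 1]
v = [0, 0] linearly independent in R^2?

One of the vectors is the zero vector, so the set is linearly dependent.

linearly dependent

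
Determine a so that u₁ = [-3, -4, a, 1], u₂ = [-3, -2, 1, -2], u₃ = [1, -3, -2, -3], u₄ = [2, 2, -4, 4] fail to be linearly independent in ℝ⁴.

Dependence holds iff the 4×4 matrix [u₁ u₂ u₃ u₄] is singular.
Expanding, det = 22*a + 198.
This vanishes exactly when a = -9.

a = -9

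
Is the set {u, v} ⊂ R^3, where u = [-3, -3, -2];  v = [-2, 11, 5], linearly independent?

linearly independent

Place the vectors as rows of a 2×3 matrix and reduce to echelon form.
The reduction yields 2 nonzero rows, so the rank is 2.
Since rank = 2 (the number of vectors), the set is linearly independent.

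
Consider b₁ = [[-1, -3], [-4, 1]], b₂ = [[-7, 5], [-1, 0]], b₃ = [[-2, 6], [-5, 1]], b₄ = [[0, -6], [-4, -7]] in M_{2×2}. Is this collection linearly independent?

Take coordinates with respect to the standard basis {E₁₁, E₁₂, E₂₁, E₂₂}.
The matrix [b₁|b₂|b₃|b₄] has determinant -1990.
A nonzero determinant means the columns are linearly independent.

linearly independent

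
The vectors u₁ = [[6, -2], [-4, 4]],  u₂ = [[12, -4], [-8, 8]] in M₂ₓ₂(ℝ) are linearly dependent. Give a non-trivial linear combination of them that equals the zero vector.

Pass to coordinate vectors relative to the basis {E₁₁, E₁₂, E₂₁, E₂₂}.
Write the vectors as columns of a matrix and find a nonzero vector in its null space.
The free variable yields coefficients (2, -1) (any nonzero multiple also works).

2u₁ - u₂ = 0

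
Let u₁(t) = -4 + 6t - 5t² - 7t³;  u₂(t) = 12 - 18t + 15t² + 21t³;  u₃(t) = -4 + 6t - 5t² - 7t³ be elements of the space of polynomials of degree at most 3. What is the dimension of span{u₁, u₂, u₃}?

Pass to coordinate vectors with respect to the basis {1, t, …, t³}.
Apply Gaussian elimination to the matrix whose rows are u₁, u₂, u₃.
The echelon form has 1 nonzero row, so the rank is 1.

1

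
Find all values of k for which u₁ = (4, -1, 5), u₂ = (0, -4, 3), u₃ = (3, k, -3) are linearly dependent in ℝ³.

Place the vectors as rows of a 3×3 matrix; dependence ⇔ determinant zero.
Expanding, det = 99 - 12*k.
Solving 99 - 12*k = 0 yields k = 33/4.

k = 33/4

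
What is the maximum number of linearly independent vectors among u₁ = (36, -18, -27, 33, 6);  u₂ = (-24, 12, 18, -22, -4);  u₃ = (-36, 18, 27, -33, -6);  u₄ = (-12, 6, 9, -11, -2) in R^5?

1

Put the 5×4 matrix [u₁|u₂|u₃|u₄] into echelon form.
Exactly 1 pivot survives; hence the rank is 1.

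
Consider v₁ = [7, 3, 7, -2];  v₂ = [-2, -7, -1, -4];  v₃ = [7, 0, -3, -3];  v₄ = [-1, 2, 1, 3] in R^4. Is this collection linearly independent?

The matrix [v₁|v₂|v₃|v₄] has determinant 536.
A nonzero determinant means the columns are linearly independent.

linearly independent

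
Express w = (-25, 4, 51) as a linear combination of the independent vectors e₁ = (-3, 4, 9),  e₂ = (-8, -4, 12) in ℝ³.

w = 3e₁ + 2e₂

Set up the augmented matrix [e₁ | e₂ | w] and row-reduce.
Back-substitution yields (α₁, α₂) = (3, 2).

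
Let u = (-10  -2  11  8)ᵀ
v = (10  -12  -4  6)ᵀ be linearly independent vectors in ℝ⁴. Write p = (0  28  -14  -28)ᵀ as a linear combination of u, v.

p = -2u - 2v

Write p = c₁u + c₂v and equate components.
Row-reducing the augmented matrix gives the unique coefficients (c₁, c₂) = (-2, -2).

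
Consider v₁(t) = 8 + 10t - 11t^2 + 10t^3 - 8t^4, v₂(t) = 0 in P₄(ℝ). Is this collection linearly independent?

Take coordinates with respect to the standard basis {1, t, …, t^4}.
One of the vectors is the zero vector, so the set is linearly dependent.

linearly dependent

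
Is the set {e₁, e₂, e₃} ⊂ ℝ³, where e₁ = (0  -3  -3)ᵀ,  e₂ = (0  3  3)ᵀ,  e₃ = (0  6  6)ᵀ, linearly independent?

linearly dependent

One vector is a scalar multiple of another, so the set is dependent.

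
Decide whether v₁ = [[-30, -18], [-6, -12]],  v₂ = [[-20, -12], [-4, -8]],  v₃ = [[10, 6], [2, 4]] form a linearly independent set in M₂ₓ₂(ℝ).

Take coordinates with respect to the standard basis {E₁₁, E₁₂, E₂₁, E₂₂}.
Row-reduce the matrix whose columns are v₁, v₂, v₃.
The reduction yields 1 nonzero row, so the rank is 1.
Since rank 1 < 3, the set is linearly dependent.
Indeed 2v₁ - 3v₂ = 0.

linearly dependent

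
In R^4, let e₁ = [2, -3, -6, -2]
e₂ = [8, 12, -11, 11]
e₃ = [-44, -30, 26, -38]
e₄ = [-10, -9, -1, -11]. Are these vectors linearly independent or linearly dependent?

linearly dependent

The matrix [e₁|e₂|e₃|e₄] has determinant 0.
A zero determinant means the columns are linearly dependent.
Indeed 3e₁ + e₂ + e₃ - 3e₄ = 0.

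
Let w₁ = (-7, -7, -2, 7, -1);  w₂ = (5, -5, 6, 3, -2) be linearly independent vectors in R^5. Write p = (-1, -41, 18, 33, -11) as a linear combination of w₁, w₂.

Write p = a₁w₁ + a₂w₂ and equate components.
The system has the unique solution (a₁, a₂) = (3, 4).

p = 3w₁ + 4w₂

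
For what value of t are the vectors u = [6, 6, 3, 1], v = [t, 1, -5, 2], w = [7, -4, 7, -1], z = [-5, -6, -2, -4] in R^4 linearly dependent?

The vectors are dependent exactly when the determinant of the matrix with rows u, v, w, z vanishes.
Cofactor expansion gives det = 160*t + 896.
Solving 160*t + 896 = 0 yields t = -28/5.

t = -28/5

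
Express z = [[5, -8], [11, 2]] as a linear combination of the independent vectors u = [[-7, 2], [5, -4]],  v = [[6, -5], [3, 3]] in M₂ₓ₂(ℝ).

Identify each element with its coordinate vector in ℝ⁴ via {E₁₁, E₁₂, E₂₁, E₂₂}.
Solve the system with u, v as columns and z as the right-hand side.
Back-substitution yields (α₁, α₂) = (1, 2).

z = u + 2v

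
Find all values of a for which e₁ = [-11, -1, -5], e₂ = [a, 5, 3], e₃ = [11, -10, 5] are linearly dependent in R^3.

a = 33/5

Dependence holds iff the 3×3 matrix [e₁ e₂ e₃] is singular.
Expanding, det = 55*a - 363.
This vanishes exactly when a = 33/5.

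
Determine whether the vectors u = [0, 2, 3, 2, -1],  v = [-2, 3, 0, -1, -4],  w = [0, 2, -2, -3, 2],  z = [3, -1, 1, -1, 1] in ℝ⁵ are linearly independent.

linearly independent

Row-reduce the matrix whose columns are u, v, w, z.
The reduction yields 4 nonzero rows, so the rank is 4.
Since rank = 4 (the number of vectors), the set is linearly independent.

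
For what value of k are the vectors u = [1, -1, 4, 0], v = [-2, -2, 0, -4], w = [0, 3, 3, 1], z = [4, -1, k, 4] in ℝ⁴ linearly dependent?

The vectors are dependent exactly when the determinant of the matrix with rows u, v, w, z vanishes.
The determinant works out to 44 - 8*k.
Setting this to zero gives k = 11/2.

k = 11/2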